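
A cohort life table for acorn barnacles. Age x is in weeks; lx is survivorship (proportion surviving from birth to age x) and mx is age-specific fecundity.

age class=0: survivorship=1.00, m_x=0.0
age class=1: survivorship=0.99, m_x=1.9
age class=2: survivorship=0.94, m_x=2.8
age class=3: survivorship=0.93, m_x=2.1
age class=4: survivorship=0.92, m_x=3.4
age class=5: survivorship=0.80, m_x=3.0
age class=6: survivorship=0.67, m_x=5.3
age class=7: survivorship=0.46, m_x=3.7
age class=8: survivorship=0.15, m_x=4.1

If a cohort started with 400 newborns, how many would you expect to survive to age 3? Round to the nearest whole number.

Expected survivors = N0 · l_3 = 400 × 0.93 = 372 → 372

372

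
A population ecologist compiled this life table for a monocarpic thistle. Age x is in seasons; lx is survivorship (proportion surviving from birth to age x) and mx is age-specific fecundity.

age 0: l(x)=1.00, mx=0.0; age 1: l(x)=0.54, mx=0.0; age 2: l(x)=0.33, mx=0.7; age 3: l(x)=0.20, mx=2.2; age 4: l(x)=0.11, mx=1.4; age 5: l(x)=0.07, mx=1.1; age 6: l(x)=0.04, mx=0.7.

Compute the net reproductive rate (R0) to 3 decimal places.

lx·mx by age: 0, 0, 0.231, 0.44, 0.154, 0.077, 0.028
R0 = Σ lx·mx = 0.93 → 0.930

0.930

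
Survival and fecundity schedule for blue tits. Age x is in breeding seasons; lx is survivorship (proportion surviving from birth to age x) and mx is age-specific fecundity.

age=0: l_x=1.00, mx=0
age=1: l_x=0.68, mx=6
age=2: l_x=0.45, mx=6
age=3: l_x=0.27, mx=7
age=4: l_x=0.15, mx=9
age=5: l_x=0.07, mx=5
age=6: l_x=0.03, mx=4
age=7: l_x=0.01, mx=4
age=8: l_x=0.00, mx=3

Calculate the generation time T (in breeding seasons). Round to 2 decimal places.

2.21

lx·mx: 0, 4.08, 2.7, 1.89, 1.35, 0.35, 0.12, 0.04, 0 → R0 = 10.53
x·lx·mx: 0, 4.08, 5.4, 5.67, 5.4, 1.75, 0.72, 0.28, 0 → Σ = 23.3
T = 23.3 / 10.53 = 2.212726… → 2.21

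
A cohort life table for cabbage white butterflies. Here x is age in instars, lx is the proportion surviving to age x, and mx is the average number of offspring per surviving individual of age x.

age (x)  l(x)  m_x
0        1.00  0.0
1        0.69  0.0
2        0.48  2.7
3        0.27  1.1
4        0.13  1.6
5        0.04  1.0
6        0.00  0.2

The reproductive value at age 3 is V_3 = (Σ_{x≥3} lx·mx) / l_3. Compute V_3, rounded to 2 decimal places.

lx·mx for x ≥ 3: 0.297, 0.208, 0.04, 0 → sum = 0.545
V_3 = 0.545 / l_3 = 0.545 / 0.27 = 2.018519… → 2.02

2.02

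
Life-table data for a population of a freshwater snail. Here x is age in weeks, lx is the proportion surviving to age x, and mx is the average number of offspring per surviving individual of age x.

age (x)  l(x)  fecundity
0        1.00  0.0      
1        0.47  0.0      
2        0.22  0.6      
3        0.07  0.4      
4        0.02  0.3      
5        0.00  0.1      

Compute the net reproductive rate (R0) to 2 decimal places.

lx·mx by age: 0, 0, 0.132, 0.028, 0.006, 0
R0 = Σ lx·mx = 0.166 → 0.17

0.17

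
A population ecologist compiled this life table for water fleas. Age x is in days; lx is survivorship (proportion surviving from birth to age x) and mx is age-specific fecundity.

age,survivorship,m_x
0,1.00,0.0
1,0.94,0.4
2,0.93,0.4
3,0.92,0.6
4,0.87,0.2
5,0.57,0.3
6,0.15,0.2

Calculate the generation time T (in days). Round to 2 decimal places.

lx·mx: 0, 0.376, 0.372, 0.552, 0.174, 0.171, 0.03 → R0 = 1.675
x·lx·mx: 0, 0.376, 0.744, 1.656, 0.696, 0.855, 0.18 → Σ = 4.507
T = 4.507 / 1.675 = 2.690746… → 2.69

2.69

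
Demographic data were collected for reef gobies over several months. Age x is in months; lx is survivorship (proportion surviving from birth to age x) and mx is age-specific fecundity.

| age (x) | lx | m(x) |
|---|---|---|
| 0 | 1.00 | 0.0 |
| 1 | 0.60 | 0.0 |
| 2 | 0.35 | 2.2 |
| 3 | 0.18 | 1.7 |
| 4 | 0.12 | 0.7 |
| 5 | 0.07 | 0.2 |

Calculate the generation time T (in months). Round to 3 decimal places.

2.440

lx·mx: 0, 0, 0.77, 0.306, 0.084, 0.014 → R0 = 1.174
x·lx·mx: 0, 0, 1.54, 0.918, 0.336, 0.07 → Σ = 2.864
T = 2.864 / 1.174 = 2.439523… → 2.440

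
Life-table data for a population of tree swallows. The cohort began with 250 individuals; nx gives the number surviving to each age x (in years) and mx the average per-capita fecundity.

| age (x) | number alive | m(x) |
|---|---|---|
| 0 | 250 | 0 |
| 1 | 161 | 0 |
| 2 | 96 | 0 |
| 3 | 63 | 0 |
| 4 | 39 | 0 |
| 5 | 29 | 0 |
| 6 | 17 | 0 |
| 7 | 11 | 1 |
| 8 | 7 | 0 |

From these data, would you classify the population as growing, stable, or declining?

declining

lx = nx/n0 = nx/250: 1, 0.644, 0.384, 0.252, 0.156, 0.116, 0.068, 0.044, 0.028
R0 = Σ lx·mx = 0 + 0 + 0 + 0 + 0 + 0 + 0 + 0.044 + 0 = 0.044
R0 < 1, so the population is declining.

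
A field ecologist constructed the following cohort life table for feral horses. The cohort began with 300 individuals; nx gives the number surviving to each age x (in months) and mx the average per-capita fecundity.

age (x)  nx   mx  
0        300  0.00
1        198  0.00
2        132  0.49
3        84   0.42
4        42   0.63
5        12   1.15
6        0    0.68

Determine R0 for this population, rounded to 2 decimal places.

lx = nx/n0 = nx/300: 1, 0.66, 0.44, 0.28, 0.14, 0.04, 0
lx·mx by age: 0, 0, 0.2156, 0.1176, 0.0882, 0.046, 0
R0 = Σ lx·mx = 0.4674 → 0.47

0.47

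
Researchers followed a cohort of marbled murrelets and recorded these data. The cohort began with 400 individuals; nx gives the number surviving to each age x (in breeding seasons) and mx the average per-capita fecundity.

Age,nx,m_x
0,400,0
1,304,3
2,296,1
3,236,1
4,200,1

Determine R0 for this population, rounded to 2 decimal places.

lx = nx/n0 = nx/400: 1, 0.76, 0.74, 0.59, 0.5
lx·mx by age: 0, 2.28, 0.74, 0.59, 0.5
R0 = Σ lx·mx = 4.11 → 4.11

4.11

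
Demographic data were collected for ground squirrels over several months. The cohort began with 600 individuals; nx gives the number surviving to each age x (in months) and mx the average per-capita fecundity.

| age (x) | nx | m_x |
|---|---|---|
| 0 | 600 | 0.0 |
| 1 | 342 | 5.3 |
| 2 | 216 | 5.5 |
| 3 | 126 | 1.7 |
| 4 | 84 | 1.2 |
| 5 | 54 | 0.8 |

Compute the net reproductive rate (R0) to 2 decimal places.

5.60

lx = nx/n0 = nx/600: 1, 0.57, 0.36, 0.21, 0.14, 0.09
lx·mx by age: 0, 3.021, 1.98, 0.357, 0.168, 0.072
R0 = Σ lx·mx = 5.598 → 5.60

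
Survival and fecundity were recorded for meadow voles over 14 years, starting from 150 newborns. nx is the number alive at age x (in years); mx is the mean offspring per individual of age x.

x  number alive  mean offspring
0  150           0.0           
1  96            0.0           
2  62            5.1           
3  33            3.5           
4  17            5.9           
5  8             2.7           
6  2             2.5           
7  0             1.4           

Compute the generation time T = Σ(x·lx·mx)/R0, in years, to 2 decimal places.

2.72

lx = nx/n0 = nx/150: 1, 0.64, 0.41333…, 0.22, 0.11333…, 0.05333…, 0.01333…, 0
lx·mx: 0, 0, 2.108…, 0.77, 0.668667…, 0.144…, 0.033333…, 0 → R0 = 3.724…
x·lx·mx: 0, 0, 4.216…, 2.31, 2.674667…, 0.72…, 0.2…, 0 → Σ = 10.120667…
T = 10.120667… / 3.724… = 2.717687… → 2.72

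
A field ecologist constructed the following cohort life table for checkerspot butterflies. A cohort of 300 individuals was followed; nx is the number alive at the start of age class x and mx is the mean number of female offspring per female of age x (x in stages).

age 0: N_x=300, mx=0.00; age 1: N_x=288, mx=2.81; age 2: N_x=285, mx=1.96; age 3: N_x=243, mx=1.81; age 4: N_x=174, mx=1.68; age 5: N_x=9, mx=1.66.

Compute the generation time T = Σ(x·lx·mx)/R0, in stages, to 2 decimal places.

2.12

lx = nx/n0 = nx/300: 1, 0.96, 0.95, 0.81, 0.58, 0.03
lx·mx: 0, 2.6976, 1.862, 1.4661, 0.9744, 0.0498 → R0 = 7.0499
x·lx·mx: 0, 2.6976, 3.724, 4.3983, 3.8976, 0.249 → Σ = 14.9665
T = 14.9665 / 7.0499 = 2.122938… → 2.12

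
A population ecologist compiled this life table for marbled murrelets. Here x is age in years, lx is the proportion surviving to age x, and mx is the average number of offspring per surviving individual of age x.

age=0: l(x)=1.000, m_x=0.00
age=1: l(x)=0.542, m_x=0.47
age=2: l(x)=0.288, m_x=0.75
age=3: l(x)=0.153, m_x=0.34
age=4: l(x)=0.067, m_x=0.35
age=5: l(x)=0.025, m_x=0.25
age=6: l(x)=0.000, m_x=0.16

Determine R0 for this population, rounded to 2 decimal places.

0.55

lx·mx by age: 0, 0.25474, 0.216, 0.05202, 0.02345, 0.00625, 0
R0 = Σ lx·mx = 0.55246 → 0.55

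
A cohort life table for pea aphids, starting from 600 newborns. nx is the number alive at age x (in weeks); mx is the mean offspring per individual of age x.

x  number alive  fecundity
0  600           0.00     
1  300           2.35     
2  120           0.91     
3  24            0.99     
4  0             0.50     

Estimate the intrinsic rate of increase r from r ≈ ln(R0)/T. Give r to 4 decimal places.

0.2814

lx = nx/n0 = nx/600: 1, 0.5, 0.2, 0.04, 0
R0 = Σ lx·mx = 0 + 1.175 + 0.182 + 0.0396 + 0 = 1.3966
Σ x·lx·mx = 1.6578; T = 1.6578/1.3966 = 1.18703…
r ≈ ln(R0)/T = ln(1.3966)/1.18703… = 0.28141… → 0.2814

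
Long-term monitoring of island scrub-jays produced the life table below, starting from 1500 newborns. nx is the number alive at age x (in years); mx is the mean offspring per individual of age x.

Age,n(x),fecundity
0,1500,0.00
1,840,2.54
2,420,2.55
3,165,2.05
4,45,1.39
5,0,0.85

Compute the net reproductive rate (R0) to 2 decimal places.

lx = nx/n0 = nx/1500: 1, 0.56, 0.28, 0.11, 0.03, 0
lx·mx by age: 0, 1.4224, 0.714, 0.2255, 0.0417, 0
R0 = Σ lx·mx = 2.4036 → 2.40

2.40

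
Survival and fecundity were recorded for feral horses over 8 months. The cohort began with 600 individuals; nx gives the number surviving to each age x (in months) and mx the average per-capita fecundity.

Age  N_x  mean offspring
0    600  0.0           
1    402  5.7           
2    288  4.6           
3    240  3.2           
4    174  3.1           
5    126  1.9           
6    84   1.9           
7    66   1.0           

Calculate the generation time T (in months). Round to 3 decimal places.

2.230

lx = nx/n0 = nx/600: 1, 0.67, 0.48, 0.4, 0.29, 0.21, 0.14, 0.11
lx·mx: 0, 3.819, 2.208, 1.28, 0.899, 0.399, 0.266, 0.11 → R0 = 8.981
x·lx·mx: 0, 3.819, 4.416, 3.84, 3.596, 1.995, 1.596, 0.77 → Σ = 20.032
T = 20.032 / 8.981 = 2.230487… → 2.230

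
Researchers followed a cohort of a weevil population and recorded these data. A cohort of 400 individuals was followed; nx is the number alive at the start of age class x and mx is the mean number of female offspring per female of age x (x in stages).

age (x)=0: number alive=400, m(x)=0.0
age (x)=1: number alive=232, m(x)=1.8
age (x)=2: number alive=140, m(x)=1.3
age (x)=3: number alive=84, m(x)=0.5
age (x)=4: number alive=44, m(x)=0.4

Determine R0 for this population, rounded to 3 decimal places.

lx = nx/n0 = nx/400: 1, 0.58, 0.35, 0.21, 0.11
lx·mx by age: 0, 1.044, 0.455, 0.105, 0.044
R0 = Σ lx·mx = 1.648 → 1.648

1.648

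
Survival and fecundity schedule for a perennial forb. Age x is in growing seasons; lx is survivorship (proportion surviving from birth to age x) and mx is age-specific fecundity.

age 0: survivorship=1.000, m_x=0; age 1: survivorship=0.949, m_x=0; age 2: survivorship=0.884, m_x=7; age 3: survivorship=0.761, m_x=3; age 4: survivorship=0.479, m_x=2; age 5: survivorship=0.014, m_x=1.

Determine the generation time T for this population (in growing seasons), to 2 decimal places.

lx·mx: 0, 0, 6.188, 2.283, 0.958, 0.014 → R0 = 9.443
x·lx·mx: 0, 0, 12.376, 6.849, 3.832, 0.07 → Σ = 23.127
T = 23.127 / 9.443 = 2.449116… → 2.45

2.45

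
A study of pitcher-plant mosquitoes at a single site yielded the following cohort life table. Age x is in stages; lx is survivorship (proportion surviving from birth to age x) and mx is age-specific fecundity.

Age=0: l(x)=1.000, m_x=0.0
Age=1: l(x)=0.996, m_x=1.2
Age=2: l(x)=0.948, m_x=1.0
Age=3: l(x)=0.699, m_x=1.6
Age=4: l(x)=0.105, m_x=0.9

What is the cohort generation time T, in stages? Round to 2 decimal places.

2.03

lx·mx: 0, 1.1952, 0.948, 1.1184, 0.0945 → R0 = 3.3561
x·lx·mx: 0, 1.1952, 1.896, 3.3552, 0.378 → Σ = 6.8244
T = 6.8244 / 3.3561 = 2.033432… → 2.03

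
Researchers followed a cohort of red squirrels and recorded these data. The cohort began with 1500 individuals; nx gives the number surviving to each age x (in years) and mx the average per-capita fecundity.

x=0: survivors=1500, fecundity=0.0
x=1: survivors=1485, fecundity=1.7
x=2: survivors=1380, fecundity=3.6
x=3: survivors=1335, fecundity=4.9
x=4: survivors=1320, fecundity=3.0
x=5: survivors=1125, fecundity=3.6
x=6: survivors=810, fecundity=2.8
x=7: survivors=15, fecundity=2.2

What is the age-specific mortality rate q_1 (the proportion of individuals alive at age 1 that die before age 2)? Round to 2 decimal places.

lx = nx/n0 = nx/1500: 1, 0.99, 0.92, 0.89, 0.88, 0.75, 0.54, 0.01
q_1 = (l_1 − l_2) / l_1 = (0.99 − 0.92) / 0.99
     = 0.07 / 0.99 = 0.070707… → 0.07

0.07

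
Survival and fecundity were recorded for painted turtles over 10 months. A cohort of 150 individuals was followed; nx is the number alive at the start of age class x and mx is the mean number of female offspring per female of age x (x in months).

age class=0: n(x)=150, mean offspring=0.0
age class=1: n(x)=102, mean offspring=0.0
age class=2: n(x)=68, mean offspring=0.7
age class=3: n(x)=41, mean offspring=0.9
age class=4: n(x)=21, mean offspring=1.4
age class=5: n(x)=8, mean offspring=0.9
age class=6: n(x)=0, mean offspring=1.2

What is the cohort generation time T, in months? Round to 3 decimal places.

2.969

lx = nx/n0 = nx/150: 1, 0.68, 0.45333…, 0.27333…, 0.14, 0.05333…, 0
lx·mx: 0, 0, 0.317333…, 0.246…, 0.196, 0.048…, 0 → R0 = 0.807333…
x·lx·mx: 0, 0, 0.634667…, 0.738…, 0.784, 0.24…, 0 → Σ = 2.396667…
T = 2.396667… / 0.807333… = 2.968621… → 2.969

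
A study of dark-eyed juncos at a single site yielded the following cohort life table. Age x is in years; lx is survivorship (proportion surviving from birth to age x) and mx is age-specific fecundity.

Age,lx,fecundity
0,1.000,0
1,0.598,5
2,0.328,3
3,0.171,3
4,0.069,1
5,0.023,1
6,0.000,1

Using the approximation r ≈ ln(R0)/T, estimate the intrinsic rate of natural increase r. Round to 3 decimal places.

1.011

R0 = Σ lx·mx = 0 + 2.99 + 0.984 + 0.513 + 0.069 + 0.023 + 0 = 4.579
Σ x·lx·mx = 6.888; T = 6.888/4.579 = 1.50426…
r ≈ ln(R0)/T = ln(4.579)/1.50426… = 1.01145… → 1.011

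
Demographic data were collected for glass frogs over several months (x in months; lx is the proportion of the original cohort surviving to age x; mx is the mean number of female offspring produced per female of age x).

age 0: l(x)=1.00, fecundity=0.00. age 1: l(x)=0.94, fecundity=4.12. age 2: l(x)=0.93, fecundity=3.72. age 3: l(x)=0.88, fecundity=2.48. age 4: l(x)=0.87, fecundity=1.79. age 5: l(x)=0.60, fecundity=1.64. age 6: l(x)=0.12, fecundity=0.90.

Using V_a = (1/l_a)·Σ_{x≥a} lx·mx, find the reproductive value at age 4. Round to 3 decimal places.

lx·mx for x ≥ 4: 1.5573, 0.984, 0.108 → sum = 2.6493
V_4 = 2.6493 / l_4 = 2.6493 / 0.87 = 3.045172… → 3.045

3.045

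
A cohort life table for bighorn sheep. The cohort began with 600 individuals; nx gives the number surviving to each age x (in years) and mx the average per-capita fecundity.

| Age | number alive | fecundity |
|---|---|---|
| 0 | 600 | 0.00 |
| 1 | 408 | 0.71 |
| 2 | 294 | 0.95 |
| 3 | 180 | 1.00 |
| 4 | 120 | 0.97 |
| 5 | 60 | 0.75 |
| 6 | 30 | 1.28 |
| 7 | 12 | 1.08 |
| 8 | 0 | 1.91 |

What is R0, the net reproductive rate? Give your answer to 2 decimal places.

lx = nx/n0 = nx/600: 1, 0.68, 0.49, 0.3, 0.2, 0.1, 0.05, 0.02, 0
lx·mx by age: 0, 0.4828, 0.4655, 0.3, 0.194, 0.075, 0.064, 0.0216, 0
R0 = Σ lx·mx = 1.6029 → 1.60

1.60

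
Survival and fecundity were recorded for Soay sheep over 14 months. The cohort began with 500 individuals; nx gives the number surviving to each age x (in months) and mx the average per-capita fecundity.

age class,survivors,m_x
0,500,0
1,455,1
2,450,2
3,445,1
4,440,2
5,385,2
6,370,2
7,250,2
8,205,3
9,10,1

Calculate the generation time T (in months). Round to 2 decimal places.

4.50

lx = nx/n0 = nx/500: 1, 0.91, 0.9, 0.89, 0.88, 0.77, 0.74, 0.5, 0.41, 0.02
lx·mx: 0, 0.91, 1.8, 0.89, 1.76, 1.54, 1.48, 1, 1.23, 0.02 → R0 = 10.63
x·lx·mx: 0, 0.91, 3.6, 2.67, 7.04, 7.7, 8.88, 7, 9.84, 0.18 → Σ = 47.82
T = 47.82 / 10.63 = 4.498589… → 4.50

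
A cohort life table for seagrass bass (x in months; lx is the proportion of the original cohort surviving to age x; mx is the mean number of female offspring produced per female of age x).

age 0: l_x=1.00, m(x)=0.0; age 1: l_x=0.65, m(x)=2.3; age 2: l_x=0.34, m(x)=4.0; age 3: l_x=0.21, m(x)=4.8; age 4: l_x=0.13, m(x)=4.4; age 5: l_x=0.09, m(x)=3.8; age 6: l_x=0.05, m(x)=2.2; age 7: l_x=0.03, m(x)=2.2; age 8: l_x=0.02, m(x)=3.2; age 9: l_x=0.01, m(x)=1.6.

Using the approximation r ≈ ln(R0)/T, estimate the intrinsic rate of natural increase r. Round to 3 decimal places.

0.625

R0 = Σ lx·mx = 0 + 1.495 + 1.36 + 1.008 + 0.572 + 0.342 + 0.11 + 0.066 + 0.064 + 0.016 = 5.033
Σ x·lx·mx = 13.015; T = 13.015/5.033 = 2.58593…
r ≈ ln(R0)/T = ln(5.033)/2.58593… = 0.62493… → 0.625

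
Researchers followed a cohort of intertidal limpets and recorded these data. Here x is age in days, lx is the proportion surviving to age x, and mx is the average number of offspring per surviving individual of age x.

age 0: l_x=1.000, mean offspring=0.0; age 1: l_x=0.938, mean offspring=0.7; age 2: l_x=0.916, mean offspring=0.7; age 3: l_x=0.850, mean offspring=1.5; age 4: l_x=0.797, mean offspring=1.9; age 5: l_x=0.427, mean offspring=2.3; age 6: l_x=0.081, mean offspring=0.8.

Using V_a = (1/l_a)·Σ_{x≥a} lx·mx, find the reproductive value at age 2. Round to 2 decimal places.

4.89

lx·mx for x ≥ 2: 0.6412, 1.275, 1.5143, 0.9821, 0.0648 → sum = 4.4774
V_2 = 4.4774 / l_2 = 4.4774 / 0.916 = 4.887991… → 4.89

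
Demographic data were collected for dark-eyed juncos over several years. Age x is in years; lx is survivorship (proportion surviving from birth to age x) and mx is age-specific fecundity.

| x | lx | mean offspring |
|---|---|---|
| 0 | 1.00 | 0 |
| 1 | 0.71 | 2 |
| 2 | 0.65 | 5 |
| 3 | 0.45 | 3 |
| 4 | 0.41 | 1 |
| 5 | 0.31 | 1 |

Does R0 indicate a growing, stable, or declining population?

R0 = Σ lx·mx = 0 + 1.42 + 3.25 + 1.35 + 0.41 + 0.31 = 6.74
R0 > 1, so the population is growing.

growing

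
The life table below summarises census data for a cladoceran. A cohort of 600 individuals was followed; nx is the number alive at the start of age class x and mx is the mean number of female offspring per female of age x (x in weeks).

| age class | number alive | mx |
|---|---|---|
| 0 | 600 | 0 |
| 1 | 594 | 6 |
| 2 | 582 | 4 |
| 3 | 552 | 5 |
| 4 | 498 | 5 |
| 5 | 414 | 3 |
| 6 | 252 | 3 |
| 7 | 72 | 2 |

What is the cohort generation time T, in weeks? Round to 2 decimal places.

2.88

lx = nx/n0 = nx/600: 1, 0.99, 0.97, 0.92, 0.83, 0.69, 0.42, 0.12
lx·mx: 0, 5.94, 3.88, 4.6, 4.15, 2.07, 1.26, 0.24 → R0 = 22.14
x·lx·mx: 0, 5.94, 7.76, 13.8, 16.6, 10.35, 7.56, 1.68 → Σ = 63.69
T = 63.69 / 22.14 = 2.876694… → 2.88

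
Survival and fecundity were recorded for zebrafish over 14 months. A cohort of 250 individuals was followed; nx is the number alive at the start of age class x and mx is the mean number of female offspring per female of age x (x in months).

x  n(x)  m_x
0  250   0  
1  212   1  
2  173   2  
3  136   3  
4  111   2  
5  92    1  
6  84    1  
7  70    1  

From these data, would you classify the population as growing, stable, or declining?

lx = nx/n0 = nx/250: 1, 0.848, 0.692, 0.544, 0.444, 0.368, 0.336, 0.28
R0 = Σ lx·mx = 0 + 0.848 + 1.384 + 1.632 + 0.888 + 0.368 + 0.336 + 0.28 = 5.736
R0 > 1, so the population is growing.

growing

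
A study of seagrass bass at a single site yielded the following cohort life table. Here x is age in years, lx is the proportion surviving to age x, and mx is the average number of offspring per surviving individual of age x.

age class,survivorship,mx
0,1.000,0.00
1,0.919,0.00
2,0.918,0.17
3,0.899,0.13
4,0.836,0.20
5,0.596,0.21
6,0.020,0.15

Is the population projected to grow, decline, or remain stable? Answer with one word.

declining

R0 = Σ lx·mx = 0 + 0 + 0.15606 + 0.11687 + 0.1672 + 0.12516 + 0.003 = 0.56829
R0 < 1, so the population is declining.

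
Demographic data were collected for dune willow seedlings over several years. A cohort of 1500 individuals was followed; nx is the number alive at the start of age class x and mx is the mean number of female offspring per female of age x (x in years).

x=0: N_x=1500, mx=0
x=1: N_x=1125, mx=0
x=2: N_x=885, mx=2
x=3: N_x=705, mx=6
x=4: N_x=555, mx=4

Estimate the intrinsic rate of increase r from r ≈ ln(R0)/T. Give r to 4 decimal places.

0.5569

lx = nx/n0 = nx/1500: 1, 0.75, 0.59, 0.47, 0.37
R0 = Σ lx·mx = 0 + 0 + 1.18 + 2.82 + 1.48 = 5.48
Σ x·lx·mx = 16.74; T = 16.74/5.48 = 3.05474…
r ≈ ln(R0)/T = ln(5.48)/3.05474… = 0.556873… → 0.5569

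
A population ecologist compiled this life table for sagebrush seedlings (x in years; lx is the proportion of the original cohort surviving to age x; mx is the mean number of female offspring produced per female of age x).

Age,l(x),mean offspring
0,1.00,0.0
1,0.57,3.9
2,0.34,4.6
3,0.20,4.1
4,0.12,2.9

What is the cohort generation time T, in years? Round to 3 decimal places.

1.857

lx·mx: 0, 2.223, 1.564, 0.82, 0.348 → R0 = 4.955
x·lx·mx: 0, 2.223, 3.128, 2.46, 1.392 → Σ = 9.203
T = 9.203 / 4.955 = 1.857316… → 1.857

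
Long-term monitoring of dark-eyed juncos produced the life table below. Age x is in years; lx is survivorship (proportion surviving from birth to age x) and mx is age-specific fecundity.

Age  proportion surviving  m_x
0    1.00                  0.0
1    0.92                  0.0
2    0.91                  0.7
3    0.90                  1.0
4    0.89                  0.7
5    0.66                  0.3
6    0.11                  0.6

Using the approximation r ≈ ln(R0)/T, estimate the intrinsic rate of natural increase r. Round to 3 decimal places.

R0 = Σ lx·mx = 0 + 0 + 0.637 + 0.9 + 0.623 + 0.198 + 0.066 = 2.424
Σ x·lx·mx = 7.852; T = 7.852/2.424 = 3.23927…
r ≈ ln(R0)/T = ln(2.424)/3.23927… = 0.27334… → 0.273

0.273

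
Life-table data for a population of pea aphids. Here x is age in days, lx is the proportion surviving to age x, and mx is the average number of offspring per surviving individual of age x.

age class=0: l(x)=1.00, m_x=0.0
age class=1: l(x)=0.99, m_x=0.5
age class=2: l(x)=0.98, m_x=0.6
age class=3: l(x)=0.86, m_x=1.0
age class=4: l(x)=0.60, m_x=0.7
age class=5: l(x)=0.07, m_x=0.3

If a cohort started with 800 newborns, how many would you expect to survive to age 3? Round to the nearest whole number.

Expected survivors = N0 · l_3 = 800 × 0.86 = 688 → 688

688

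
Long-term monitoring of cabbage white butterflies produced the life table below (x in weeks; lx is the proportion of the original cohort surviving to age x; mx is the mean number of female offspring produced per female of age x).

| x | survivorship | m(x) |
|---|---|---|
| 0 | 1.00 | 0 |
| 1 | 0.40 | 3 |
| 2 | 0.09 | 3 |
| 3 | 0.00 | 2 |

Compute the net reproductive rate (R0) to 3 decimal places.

1.470

lx·mx by age: 0, 1.2, 0.27, 0
R0 = Σ lx·mx = 1.47 → 1.470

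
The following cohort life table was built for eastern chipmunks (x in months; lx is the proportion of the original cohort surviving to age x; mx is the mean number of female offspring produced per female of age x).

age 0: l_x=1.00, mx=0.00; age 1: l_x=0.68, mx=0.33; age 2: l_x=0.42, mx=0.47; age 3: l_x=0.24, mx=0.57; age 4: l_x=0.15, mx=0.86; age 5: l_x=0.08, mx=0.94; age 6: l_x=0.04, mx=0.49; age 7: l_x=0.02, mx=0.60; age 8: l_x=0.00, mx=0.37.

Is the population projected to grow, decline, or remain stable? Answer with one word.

R0 = Σ lx·mx = 0 + 0.2244 + 0.1974 + 0.1368 + 0.129 + 0.0752 + 0.0196 + 0.012 + 0 = 0.7944
R0 < 1, so the population is declining.

declining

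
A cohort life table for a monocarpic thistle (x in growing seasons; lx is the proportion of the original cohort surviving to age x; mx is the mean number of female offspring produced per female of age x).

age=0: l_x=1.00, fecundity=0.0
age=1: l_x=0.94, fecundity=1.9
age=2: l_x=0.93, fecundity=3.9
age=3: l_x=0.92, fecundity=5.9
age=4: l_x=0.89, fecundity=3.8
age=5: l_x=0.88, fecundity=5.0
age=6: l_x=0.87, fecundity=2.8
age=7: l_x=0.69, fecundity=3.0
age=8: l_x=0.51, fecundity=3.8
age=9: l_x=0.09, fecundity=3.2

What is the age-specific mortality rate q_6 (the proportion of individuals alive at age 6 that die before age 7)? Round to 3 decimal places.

q_6 = (l_6 − l_7) / l_6 = (0.87 − 0.69) / 0.87
     = 0.18 / 0.87 = 0.206897… → 0.207

0.207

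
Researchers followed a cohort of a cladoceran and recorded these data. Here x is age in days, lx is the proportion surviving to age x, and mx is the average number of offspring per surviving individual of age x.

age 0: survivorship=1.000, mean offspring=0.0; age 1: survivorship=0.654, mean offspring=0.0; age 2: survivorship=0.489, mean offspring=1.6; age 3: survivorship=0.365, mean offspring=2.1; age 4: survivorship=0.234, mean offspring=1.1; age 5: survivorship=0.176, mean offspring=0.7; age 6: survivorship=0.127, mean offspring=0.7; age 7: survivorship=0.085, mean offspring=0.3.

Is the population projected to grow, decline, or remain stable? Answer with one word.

R0 = Σ lx·mx = 0 + 0 + 0.7824 + 0.7665 + 0.2574 + 0.1232 + 0.0889 + 0.0255 = 2.0439
R0 > 1, so the population is growing.

growing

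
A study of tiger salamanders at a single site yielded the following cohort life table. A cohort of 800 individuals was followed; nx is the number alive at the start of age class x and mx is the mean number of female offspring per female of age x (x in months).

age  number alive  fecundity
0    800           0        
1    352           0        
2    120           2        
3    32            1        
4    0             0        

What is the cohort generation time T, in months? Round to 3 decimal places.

lx = nx/n0 = nx/800: 1, 0.44, 0.15, 0.04, 0
lx·mx: 0, 0, 0.3, 0.04, 0 → R0 = 0.34
x·lx·mx: 0, 0, 0.6, 0.12, 0 → Σ = 0.72
T = 0.72 / 0.34 = 2.117647… → 2.118

2.118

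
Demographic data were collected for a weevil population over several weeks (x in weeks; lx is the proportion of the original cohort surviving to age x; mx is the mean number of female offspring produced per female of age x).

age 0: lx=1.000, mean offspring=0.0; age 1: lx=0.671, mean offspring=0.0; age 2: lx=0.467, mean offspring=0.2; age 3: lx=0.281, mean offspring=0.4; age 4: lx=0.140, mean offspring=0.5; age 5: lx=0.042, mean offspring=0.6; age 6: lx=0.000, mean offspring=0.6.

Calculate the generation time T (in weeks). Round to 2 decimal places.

lx·mx: 0, 0, 0.0934, 0.1124, 0.07, 0.0252, 0 → R0 = 0.301
x·lx·mx: 0, 0, 0.1868, 0.3372, 0.28, 0.126, 0 → Σ = 0.93
T = 0.93 / 0.301 = 3.089701… → 3.09

3.09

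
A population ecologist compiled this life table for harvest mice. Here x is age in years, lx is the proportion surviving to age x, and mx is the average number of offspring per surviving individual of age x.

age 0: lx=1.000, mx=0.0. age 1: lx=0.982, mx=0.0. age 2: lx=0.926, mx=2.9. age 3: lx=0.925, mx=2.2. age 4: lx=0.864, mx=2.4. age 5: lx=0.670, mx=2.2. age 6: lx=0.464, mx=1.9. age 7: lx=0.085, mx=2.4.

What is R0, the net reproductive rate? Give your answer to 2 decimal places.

9.35

lx·mx by age: 0, 0, 2.6854, 2.035, 2.0736, 1.474, 0.8816, 0.204
R0 = Σ lx·mx = 9.3536 → 9.35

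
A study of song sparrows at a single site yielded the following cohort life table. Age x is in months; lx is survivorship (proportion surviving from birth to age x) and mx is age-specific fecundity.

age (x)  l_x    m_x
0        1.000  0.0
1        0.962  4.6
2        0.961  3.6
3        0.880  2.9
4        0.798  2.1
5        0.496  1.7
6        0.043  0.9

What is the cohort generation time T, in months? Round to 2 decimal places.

2.32

lx·mx: 0, 4.4252, 3.4596, 2.552, 1.6758, 0.8432, 0.0387 → R0 = 12.9945
x·lx·mx: 0, 4.4252, 6.9192, 7.656, 6.7032, 4.216, 0.2322 → Σ = 30.1518
T = 30.1518 / 12.9945 = 2.320351… → 2.32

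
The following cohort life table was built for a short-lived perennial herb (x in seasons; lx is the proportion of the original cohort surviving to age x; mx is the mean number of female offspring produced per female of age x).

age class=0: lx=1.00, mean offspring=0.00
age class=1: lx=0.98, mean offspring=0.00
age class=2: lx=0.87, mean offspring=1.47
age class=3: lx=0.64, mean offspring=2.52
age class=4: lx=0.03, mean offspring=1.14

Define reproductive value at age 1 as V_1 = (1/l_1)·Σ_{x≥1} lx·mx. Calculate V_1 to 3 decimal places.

lx·mx for x ≥ 1: 0, 1.2789, 1.6128, 0.0342 → sum = 2.9259
V_1 = 2.9259 / l_1 = 2.9259 / 0.98 = 2.985612… → 2.986

2.986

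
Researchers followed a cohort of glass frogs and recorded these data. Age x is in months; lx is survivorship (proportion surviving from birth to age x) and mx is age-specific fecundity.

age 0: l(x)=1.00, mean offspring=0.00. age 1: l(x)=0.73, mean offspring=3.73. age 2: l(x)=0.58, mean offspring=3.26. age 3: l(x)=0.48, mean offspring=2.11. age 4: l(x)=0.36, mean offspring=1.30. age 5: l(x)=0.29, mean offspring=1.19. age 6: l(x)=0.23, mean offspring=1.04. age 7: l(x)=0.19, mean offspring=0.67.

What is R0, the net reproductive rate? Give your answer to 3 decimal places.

6.806

lx·mx by age: 0, 2.7229, 1.8908, 1.0128, 0.468, 0.3451, 0.2392, 0.1273
R0 = Σ lx·mx = 6.8061 → 6.806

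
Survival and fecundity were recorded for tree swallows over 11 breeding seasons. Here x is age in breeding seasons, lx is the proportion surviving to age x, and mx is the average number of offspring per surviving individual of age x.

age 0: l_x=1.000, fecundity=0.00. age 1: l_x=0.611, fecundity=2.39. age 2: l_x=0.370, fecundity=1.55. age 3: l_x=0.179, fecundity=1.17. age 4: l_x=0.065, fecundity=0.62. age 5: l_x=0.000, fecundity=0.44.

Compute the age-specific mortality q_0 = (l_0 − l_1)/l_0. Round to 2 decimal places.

0.39

q_0 = (l_0 − l_1) / l_0 = (1 − 0.611) / 1
     = 0.389 / 1 = 0.389 → 0.39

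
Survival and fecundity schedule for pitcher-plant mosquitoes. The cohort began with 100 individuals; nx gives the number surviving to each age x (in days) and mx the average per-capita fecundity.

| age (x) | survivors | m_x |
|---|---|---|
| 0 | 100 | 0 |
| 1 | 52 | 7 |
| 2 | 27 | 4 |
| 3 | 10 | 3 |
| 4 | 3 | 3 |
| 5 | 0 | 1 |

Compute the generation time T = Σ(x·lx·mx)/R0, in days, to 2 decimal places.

lx = nx/n0 = nx/100: 1, 0.52, 0.27, 0.1, 0.03, 0
lx·mx: 0, 3.64, 1.08, 0.3, 0.09, 0 → R0 = 5.11
x·lx·mx: 0, 3.64, 2.16, 0.9, 0.36, 0 → Σ = 7.06
T = 7.06 / 5.11 = 1.381605… → 1.38

1.38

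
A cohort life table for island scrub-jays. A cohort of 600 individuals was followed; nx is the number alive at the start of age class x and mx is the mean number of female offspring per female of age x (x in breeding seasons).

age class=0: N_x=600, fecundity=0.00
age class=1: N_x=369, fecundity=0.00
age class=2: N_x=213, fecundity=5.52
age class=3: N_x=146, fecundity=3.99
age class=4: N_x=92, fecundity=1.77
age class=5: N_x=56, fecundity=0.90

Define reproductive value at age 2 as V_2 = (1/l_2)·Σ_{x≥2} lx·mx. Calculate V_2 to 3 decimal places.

9.256

lx = nx/n0 = nx/600: 1, 0.615, 0.355, 0.24333…, 0.15333…, 0.09333…
lx·mx for x ≥ 2: 1.9596, 0.9709…, 0.2714…, 0.084… → sum = 3.2859…
V_2 = 3.2859… / l_2 = 3.2859… / 0.355 = 9.256056… → 9.256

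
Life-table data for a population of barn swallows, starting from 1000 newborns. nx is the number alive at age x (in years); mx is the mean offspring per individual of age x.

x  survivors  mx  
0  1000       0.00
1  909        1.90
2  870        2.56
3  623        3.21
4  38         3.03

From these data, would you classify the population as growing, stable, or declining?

lx = nx/n0 = nx/1000: 1, 0.909, 0.87, 0.623, 0.038
R0 = Σ lx·mx = 0 + 1.7271 + 2.2272 + 1.99983 + 0.11514 = 6.06927
R0 > 1, so the population is growing.

growing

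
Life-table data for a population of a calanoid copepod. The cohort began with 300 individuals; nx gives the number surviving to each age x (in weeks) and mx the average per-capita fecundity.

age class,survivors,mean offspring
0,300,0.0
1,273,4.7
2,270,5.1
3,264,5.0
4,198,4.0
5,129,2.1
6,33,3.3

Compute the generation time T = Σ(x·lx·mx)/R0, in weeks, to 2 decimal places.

2.56

lx = nx/n0 = nx/300: 1, 0.91, 0.9, 0.88, 0.66, 0.43, 0.11
lx·mx: 0, 4.277, 4.59, 4.4, 2.64, 0.903, 0.363 → R0 = 17.173
x·lx·mx: 0, 4.277, 9.18, 13.2, 10.56, 4.515, 2.178 → Σ = 43.91
T = 43.91 / 17.173 = 2.556921… → 2.56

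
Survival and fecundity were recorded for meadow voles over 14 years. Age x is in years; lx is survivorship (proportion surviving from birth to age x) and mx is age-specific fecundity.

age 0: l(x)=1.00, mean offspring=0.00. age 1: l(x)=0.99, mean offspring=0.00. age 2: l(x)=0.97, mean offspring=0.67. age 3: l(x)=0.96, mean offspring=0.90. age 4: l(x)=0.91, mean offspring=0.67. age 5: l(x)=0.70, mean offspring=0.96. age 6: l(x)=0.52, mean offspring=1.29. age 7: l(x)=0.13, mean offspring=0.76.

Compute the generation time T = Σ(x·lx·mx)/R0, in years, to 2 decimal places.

4.04

lx·mx: 0, 0, 0.6499, 0.864, 0.6097, 0.672, 0.6708, 0.0988 → R0 = 3.5652
x·lx·mx: 0, 0, 1.2998, 2.592, 2.4388, 3.36, 4.0248, 0.6916 → Σ = 14.407
T = 14.407 / 3.5652 = 4.041008… → 4.04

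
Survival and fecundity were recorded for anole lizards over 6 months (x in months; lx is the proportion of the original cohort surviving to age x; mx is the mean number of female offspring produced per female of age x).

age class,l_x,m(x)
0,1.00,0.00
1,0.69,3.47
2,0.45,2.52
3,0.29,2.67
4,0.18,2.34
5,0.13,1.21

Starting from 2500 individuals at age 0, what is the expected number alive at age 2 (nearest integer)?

1125

Expected survivors = N0 · l_2 = 2500 × 0.45 = 1125 → 1125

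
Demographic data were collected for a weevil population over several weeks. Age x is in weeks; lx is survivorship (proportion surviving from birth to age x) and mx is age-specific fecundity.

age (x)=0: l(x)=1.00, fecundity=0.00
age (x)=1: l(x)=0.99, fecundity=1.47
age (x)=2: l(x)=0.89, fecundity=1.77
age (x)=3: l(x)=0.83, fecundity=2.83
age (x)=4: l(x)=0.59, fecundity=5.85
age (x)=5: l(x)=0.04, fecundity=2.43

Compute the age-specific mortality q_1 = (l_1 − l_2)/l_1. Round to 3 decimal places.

q_1 = (l_1 − l_2) / l_1 = (0.99 − 0.89) / 0.99
     = 0.1 / 0.99 = 0.10101… → 0.101

0.101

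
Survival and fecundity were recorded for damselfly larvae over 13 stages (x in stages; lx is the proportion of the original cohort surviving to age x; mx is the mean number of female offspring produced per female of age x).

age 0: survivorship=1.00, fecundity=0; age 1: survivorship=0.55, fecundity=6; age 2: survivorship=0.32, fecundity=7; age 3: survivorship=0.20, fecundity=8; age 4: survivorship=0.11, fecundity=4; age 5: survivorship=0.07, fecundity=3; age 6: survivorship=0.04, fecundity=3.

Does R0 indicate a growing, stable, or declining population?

growing

R0 = Σ lx·mx = 0 + 3.3 + 2.24 + 1.6 + 0.44 + 0.21 + 0.12 = 7.91
R0 > 1, so the population is growing.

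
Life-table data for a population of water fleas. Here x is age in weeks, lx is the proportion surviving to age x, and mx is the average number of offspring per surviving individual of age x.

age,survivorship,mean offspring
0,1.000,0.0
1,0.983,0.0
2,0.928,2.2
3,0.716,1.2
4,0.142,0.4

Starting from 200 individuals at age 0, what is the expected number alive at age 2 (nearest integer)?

186

Expected survivors = N0 · l_2 = 200 × 0.928 = 185.6 → 186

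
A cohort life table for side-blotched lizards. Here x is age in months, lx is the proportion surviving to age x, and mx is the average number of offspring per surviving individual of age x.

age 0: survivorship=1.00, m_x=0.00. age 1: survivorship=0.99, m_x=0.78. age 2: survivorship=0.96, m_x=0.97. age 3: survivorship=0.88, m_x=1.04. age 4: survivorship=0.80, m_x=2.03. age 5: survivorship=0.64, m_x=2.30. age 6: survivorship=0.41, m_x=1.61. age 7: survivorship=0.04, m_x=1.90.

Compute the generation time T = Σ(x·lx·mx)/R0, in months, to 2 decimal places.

lx·mx: 0, 0.7722, 0.9312, 0.9152, 1.624, 1.472, 0.6601, 0.076 → R0 = 6.4507
x·lx·mx: 0, 0.7722, 1.8624, 2.7456, 6.496, 7.36, 3.9606, 0.532 → Σ = 23.7288
T = 23.7288 / 6.4507 = 3.678485… → 3.68

3.68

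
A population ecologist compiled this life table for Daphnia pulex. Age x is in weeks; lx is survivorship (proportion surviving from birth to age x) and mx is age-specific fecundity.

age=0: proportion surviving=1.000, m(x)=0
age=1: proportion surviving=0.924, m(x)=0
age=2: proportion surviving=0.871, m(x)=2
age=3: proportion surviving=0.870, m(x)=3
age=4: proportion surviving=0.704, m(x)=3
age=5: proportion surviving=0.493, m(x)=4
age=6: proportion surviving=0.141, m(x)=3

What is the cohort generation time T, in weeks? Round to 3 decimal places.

lx·mx: 0, 0, 1.742, 2.61, 2.112, 1.972, 0.423 → R0 = 8.859
x·lx·mx: 0, 0, 3.484, 7.83, 8.448, 9.86, 2.538 → Σ = 32.16
T = 32.16 / 8.859 = 3.630207… → 3.630

3.630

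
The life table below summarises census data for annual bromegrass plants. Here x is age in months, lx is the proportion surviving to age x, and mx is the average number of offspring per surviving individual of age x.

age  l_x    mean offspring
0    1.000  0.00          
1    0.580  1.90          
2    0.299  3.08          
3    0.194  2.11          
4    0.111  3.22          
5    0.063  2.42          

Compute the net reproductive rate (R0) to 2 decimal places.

2.94

lx·mx by age: 0, 1.102, 0.92092, 0.40934, 0.35742, 0.15246
R0 = Σ lx·mx = 2.94214 → 2.94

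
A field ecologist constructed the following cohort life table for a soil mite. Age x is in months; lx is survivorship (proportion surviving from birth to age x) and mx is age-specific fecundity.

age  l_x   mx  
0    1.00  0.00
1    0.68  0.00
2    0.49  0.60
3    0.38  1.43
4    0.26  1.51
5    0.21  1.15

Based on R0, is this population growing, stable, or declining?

growing

R0 = Σ lx·mx = 0 + 0 + 0.294 + 0.5434 + 0.3926 + 0.2415 = 1.4715
R0 > 1, so the population is growing.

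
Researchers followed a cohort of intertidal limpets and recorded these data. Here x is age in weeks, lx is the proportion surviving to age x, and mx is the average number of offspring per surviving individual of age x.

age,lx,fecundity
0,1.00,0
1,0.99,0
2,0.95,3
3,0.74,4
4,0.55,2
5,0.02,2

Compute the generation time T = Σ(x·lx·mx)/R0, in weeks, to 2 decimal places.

lx·mx: 0, 0, 2.85, 2.96, 1.1, 0.04 → R0 = 6.95
x·lx·mx: 0, 0, 5.7, 8.88, 4.4, 0.2 → Σ = 19.18
T = 19.18 / 6.95 = 2.759712… → 2.76

2.76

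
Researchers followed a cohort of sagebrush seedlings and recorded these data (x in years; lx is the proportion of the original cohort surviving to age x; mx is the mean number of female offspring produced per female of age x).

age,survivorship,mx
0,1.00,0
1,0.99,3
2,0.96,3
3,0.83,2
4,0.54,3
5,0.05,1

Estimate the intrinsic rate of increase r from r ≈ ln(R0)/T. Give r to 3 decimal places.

R0 = Σ lx·mx = 0 + 2.97 + 2.88 + 1.66 + 1.62 + 0.05 = 9.18
Σ x·lx·mx = 20.44; T = 20.44/9.18 = 2.22658…
r ≈ ln(R0)/T = ln(9.18)/2.22658… = 0.99571… → 0.996

0.996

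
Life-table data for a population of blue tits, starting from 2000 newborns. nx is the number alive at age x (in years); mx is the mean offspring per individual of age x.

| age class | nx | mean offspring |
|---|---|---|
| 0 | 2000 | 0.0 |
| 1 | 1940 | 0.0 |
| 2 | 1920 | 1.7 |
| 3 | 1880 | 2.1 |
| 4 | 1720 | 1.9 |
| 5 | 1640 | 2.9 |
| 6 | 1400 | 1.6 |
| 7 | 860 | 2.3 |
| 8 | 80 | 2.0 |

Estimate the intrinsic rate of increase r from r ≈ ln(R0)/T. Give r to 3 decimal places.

0.534

lx = nx/n0 = nx/2000: 1, 0.97, 0.96, 0.94, 0.86, 0.82, 0.7, 0.43, 0.04
R0 = Σ lx·mx = 0 + 0 + 1.632 + 1.974 + 1.634 + 2.378 + 1.12 + 0.989 + 0.08 = 9.807
Σ x·lx·mx = 41.895; T = 41.895/9.807 = 4.27195…
r ≈ ln(R0)/T = ln(9.807)/4.27195… = 0.53444… → 0.534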